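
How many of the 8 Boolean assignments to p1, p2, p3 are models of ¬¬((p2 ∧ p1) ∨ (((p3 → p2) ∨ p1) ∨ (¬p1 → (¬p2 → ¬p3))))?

Initial set: {¬¬((p2 ∧ p1) ∨ (((p3 → p2) ∨ p1) ∨ (¬p1 → (¬p2 → ¬p3))))}.
¬¬((p2 ∧ p1) ∨ (((p3 → p2) ∨ p1) ∨ (¬p1 → (¬p2 → ¬p3)))): drop double negation, giving ((p2 ∧ p1) ∨ (((p3 → p2) ∨ p1) ∨ (¬p1 → (¬p2 → ¬p3)))).
((p2 ∧ p1) ∨ (((p3 → p2) ∨ p1) ∨ (¬p1 → (¬p2 → ¬p3)))): β-rule — branch into (p2 ∧ p1)  //  (((p3 → p2) ∨ p1) ∨ (¬p1 → (¬p2 → ¬p3))).
  branch 1 (add (p2 ∧ p1)):
    (p2 ∧ p1): α-rule — add p2, p1.
    ○ open, literals {p1=1, p2=1}.
  branch 2 (add (((p3 → p2) ∨ p1) ∨ (¬p1 → (¬p2 → ¬p3)))):
    (((p3 → p2) ∨ p1) ∨ (¬p1 → (¬p2 → ¬p3))): β-rule — branch into ((p3 → p2) ∨ p1)  //  (¬p1 → (¬p2 → ¬p3)).
      branch 2.1 (add ((p3 → p2) ∨ p1)):
        ((p3 → p2) ∨ p1): β-rule — branch into (p3 → p2)  //  p1.
          branch 2.1.1 (add (p3 → p2)):
            (p3 → p2): β-rule — branch into ¬p3  //  p2.
              branch 2.1.1.1 (add ¬p3):
                ○ open, literals {p3=0}.
              branch 2.1.1.2 (add p2):
                ○ open, literals {p2=1}.
          branch 2.1.2 (add p1):
            ○ open, literals {p1=1}.
      branch 2.2 (add (¬p1 → (¬p2 → ¬p3))):
        (¬p1 → (¬p2 → ¬p3)): β-rule — branch into ¬¬p1  //  (¬p2 → ¬p3).
          branch 2.2.1 (add ¬¬p1):
            ○ open, literals {p1=1}.
          branch 2.2.2 (add (¬p2 → ¬p3)):
            (¬p2 → ¬p3): β-rule — branch into ¬¬p2  //  ¬p3.
              branch 2.2.2.1 (add ¬¬p2):
                ○ open, literals {p2=1}.
              branch 2.2.2.2 (add ¬p3):
                ○ open, literals {p3=0}.
0 branches closed, 7 open.
Each open branch fixes some atoms; the unmentioned ones are free. Counting distinct full assignments: branch {p1=1, p2=1} (p3) contributes 2 new; branch {p3=0} (p1, p2) contributes 3 new; branch {p2=1} (p1, p3) contributes 1 new; branch {p1=1} (p2, p3) contributes 1 new; branch {p1=1} (p2, p3) contributes 0 new; branch {p2=1} (p1, p3) contributes 0 new; branch {p3=0} (p1, p2) contributes 0 new. Total: 7.

7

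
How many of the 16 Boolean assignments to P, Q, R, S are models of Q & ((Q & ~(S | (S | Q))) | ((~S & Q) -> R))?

6

Initial set: {(Q & ((Q & ~(S | (S | Q))) | ((~S & Q) -> R)))}.
(Q & ((Q & ~(S | (S | Q))) | ((~S & Q) -> R))): α-rule — add Q, ((Q & ~(S | (S | Q))) | ((~S & Q) -> R)).
((Q & ~(S | (S | Q))) | ((~S & Q) -> R)): β-rule — branch into (Q & ~(S | (S | Q)))  //  ((~S & Q) -> R).
  branch 1 (add (Q & ~(S | (S | Q)))):
    (Q & ~(S | (S | Q))): α-rule — add Q, ~(S | (S | Q)).
    ~(S | (S | Q)): α-rule — add ~S, ~(S | Q).
    ~(S | Q): α-rule — add ~S, ~Q.
    × closes — contains both Q and ~Q.
  branch 2 (add ((~S & Q) -> R)):
    ((~S & Q) -> R): β-rule — branch into ~(~S & Q)  //  R.
      branch 2.1 (add ~(~S & Q)):
        ~(~S & Q): β-rule — branch into ~~S  //  ~Q.
          branch 2.1.1 (add ~~S):
            ○ open, literals {Q=T, S=T}.
          branch 2.1.2 (add ~Q):
            × closes — contains both Q and ~Q.
      branch 2.2 (add R):
        ○ open, literals {Q=T, R=T}.
2 branches closed, 2 open.
Each open branch fixes some atoms; the unmentioned ones are free. Counting distinct full assignments: branch {Q=T, S=T} (P, R) contributes 4 new; branch {Q=T, R=T} (P, S) contributes 2 new. Total: 6.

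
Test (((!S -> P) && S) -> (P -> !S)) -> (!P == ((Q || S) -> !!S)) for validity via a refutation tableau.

Assume the negation and expand:
Initial set: {!((((!S -> P) && S) -> (P -> !S)) -> (!P == ((Q || S) -> !!S)))}.
!((((!S -> P) && S) -> (P -> !S)) -> (!P == ((Q || S) -> !!S))): α-rule — add (((!S -> P) && S) -> (P -> !S)), !(!P == ((Q || S) -> !!S)).
(((!S -> P) && S) -> (P -> !S)): β-rule — branch into !((!S -> P) && S)  //  (P -> !S).
  branch 1 (add !((!S -> P) && S)):
    !(!P == ((Q || S) -> !!S)): β-rule — branch into !P, !((Q || S) -> !!S)  //  !!P, ((Q || S) -> !!S).
      branch 1.1 (add !P, !((Q || S) -> !!S)):
        !((Q || S) -> !!S): α-rule — add (Q || S), !!!S.
        !!!S: drop double negation, giving !S.
        !((!S -> P) && S): β-rule — branch into !(!S -> P)  //  !S.
          branch 1.1.1 (add !(!S -> P)):
            !(!S -> P): α-rule — add !S, !P.
            (Q || S): β-rule — branch into Q  //  S.
              branch 1.1.1.1 (add Q):
                ○ open, literals {P=0, Q=1, S=0}.
              branch 1.1.1.2 (add S):
                × closes — contains both S and !S.
          branch 1.1.2 (add !S):
            (Q || S): β-rule — branch into Q  //  S.
              branch 1.1.2.1 (add Q):
                ○ open, literals {P=0, Q=1, S=0}.
              branch 1.1.2.2 (add S):
                × closes — contains both S and !S.
      branch 1.2 (add !!P, ((Q || S) -> !!S)):
        !((!S -> P) && S): β-rule — branch into !(!S -> P)  //  !S.
          branch 1.2.1 (add !(!S -> P)):
            !(!S -> P): α-rule — add !S, !P.
            × closes — contains both P and !P.
          branch 1.2.2 (add !S):
            ((Q || S) -> !!S): β-rule — branch into !(Q || S)  //  !!S.
              branch 1.2.2.1 (add !(Q || S)):
                !(Q || S): α-rule — add !Q, !S.
                ○ open, literals {P=1, Q=0, S=0}.
              branch 1.2.2.2 (add !!S):
                !!S: drop double negation, giving S.
                × closes — contains both S and !S.
  branch 2 (add (P -> !S)):
    !(!P == ((Q || S) -> !!S)): β-rule — branch into !P, !((Q || S) -> !!S)  //  !!P, ((Q || S) -> !!S).
      branch 2.1 (add !P, !((Q || S) -> !!S)):
        !((Q || S) -> !!S): α-rule — add (Q || S), !!!S.
        !!!S: drop double negation, giving !S.
        (P -> !S): β-rule — branch into !P  //  !S.
          branch 2.1.1 (add !P):
            (Q || S): β-rule — branch into Q  //  S.
              branch 2.1.1.1 (add Q):
                ○ open, literals {P=0, Q=1, S=0}.
              branch 2.1.1.2 (add S):
                × closes — contains both S and !S.
          branch 2.1.2 (add !S):
            (Q || S): β-rule — branch into Q  //  S.
              branch 2.1.2.1 (add Q):
                ○ open, literals {P=0, Q=1, S=0}.
              branch 2.1.2.2 (add S):
                × closes — contains both S and !S.
      branch 2.2 (add !!P, ((Q || S) -> !!S)):
        (P -> !S): β-rule — branch into !P  //  !S.
          branch 2.2.1 (add !P):
            × closes — contains both P and !P.
          branch 2.2.2 (add !S):
            ((Q || S) -> !!S): β-rule — branch into !(Q || S)  //  !!S.
              branch 2.2.2.1 (add !(Q || S)):
                !(Q || S): α-rule — add !Q, !S.
                ○ open, literals {P=1, Q=0, S=0}.
              branch 2.2.2.2 (add !!S):
                !!S: drop double negation, giving S.
                × closes — contains both S and !S.
8 branches closed, 6 open.
An open branch gives a countermodel: P=0, Q=1, S=0 (unmentioned atoms arbitrary); under it the original formula is false.

Not valid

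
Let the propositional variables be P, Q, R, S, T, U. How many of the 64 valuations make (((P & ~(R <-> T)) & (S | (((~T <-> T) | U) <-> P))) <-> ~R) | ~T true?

54

Initial set: {((((P & ~(R <-> T)) & (S | (((~T <-> T) | U) <-> P))) <-> ~R) | ~T)}.
((((P & ~(R <-> T)) & (S | (((~T <-> T) | U) <-> P))) <-> ~R) | ~T): β-rule — branch into (((P & ~(R <-> T)) & (S | (((~T <-> T) | U) <-> P))) <-> ~R)  //  ~T.
  branch 1 (add (((P & ~(R <-> T)) & (S | (((~T <-> T) | U) <-> P))) <-> ~R)):
    (((P & ~(R <-> T)) & (S | (((~T <-> T) | U) <-> P))) <-> ~R): β-rule — branch into ((P & ~(R <-> T)) & (S | (((~T <-> T) | U) <-> P))), ~R  //  ~((P & ~(R <-> T)) & (S | (((~T <-> T) | U) <-> P))), ~~R.
      branch 1.1 (add ((P & ~(R <-> T)) & (S | (((~T <-> T) | U) <-> P))), ~R):
        ((P & ~(R <-> T)) & (S | (((~T <-> T) | U) <-> P))): α-rule — add (P & ~(R <-> T)), (S | (((~T <-> T) | U) <-> P)).
        (P & ~(R <-> T)): α-rule — add P, ~(R <-> T).
        (S | (((~T <-> T) | U) <-> P)): β-rule — branch into S  //  (((~T <-> T) | U) <-> P).
          branch 1.1.1 (add S):
            ~(R <-> T): β-rule — branch into R, ~T  //  ~R, T.
              branch 1.1.1.1 (add R, ~T):
                × closes — contains both R and ~R.
              branch 1.1.1.2 (add ~R, T):
                ○ open, literals {P=1, R=0, S=1, T=1}.
          branch 1.1.2 (add (((~T <-> T) | U) <-> P)):
            ~(R <-> T): β-rule — branch into R, ~T  //  ~R, T.
              branch 1.1.2.1 (add R, ~T):
                × closes — contains both R and ~R.
              branch 1.1.2.2 (add ~R, T):
                (((~T <-> T) | U) <-> P): β-rule — branch into ((~T <-> T) | U), P  //  ~((~T <-> T) | U), ~P.
                  branch 1.1.2.2.1 (add ((~T <-> T) | U), P):
                    ((~T <-> T) | U): β-rule — branch into (~T <-> T)  //  U.
                      branch 1.1.2.2.1.1 (add (~T <-> T)):
                        (~T <-> T): β-rule — branch into ~T, T  //  ~~T, ~T.
                          branch 1.1.2.2.1.1.1 (add ~T, T):
                            × closes — contains both T and ~T.
                          branch 1.1.2.2.1.1.2 (add ~~T, ~T):
                            × closes — contains both T and ~T.
                      branch 1.1.2.2.1.2 (add U):
                        ○ open, literals {P=1, R=0, T=1, U=1}.
                  branch 1.1.2.2.2 (add ~((~T <-> T) | U), ~P):
                    × closes — contains both P and ~P.
      branch 1.2 (add ~((P & ~(R <-> T)) & (S | (((~T <-> T) | U) <-> P))), ~~R):
        ~((P & ~(R <-> T)) & (S | (((~T <-> T) | U) <-> P))): β-rule — branch into ~(P & ~(R <-> T))  //  ~(S | (((~T <-> T) | U) <-> P)).
          branch 1.2.1 (add ~(P & ~(R <-> T))):
            ~(P & ~(R <-> T)): β-rule — branch into ~P  //  ~~(R <-> T).
              branch 1.2.1.1 (add ~P):
                ○ open, literals {P=0, R=1}.
              branch 1.2.1.2 (add ~~(R <-> T)):
                ~~(R <-> T): β-rule — branch into R, T  //  ~R, ~T.
                  branch 1.2.1.2.1 (add R, T):
                    ○ open, literals {R=1, T=1}.
                  branch 1.2.1.2.2 (add ~R, ~T):
                    × closes — contains both R and ~R.
          branch 1.2.2 (add ~(S | (((~T <-> T) | U) <-> P))):
            ~(S | (((~T <-> T) | U) <-> P)): α-rule — add ~S, ~(((~T <-> T) | U) <-> P).
            ~(((~T <-> T) | U) <-> P): β-rule — branch into ((~T <-> T) | U), ~P  //  ~((~T <-> T) | U), P.
              branch 1.2.2.1 (add ((~T <-> T) | U), ~P):
                ((~T <-> T) | U): β-rule — branch into (~T <-> T)  //  U.
                  branch 1.2.2.1.1 (add (~T <-> T)):
                    (~T <-> T): β-rule — branch into ~T, T  //  ~~T, ~T.
                      branch 1.2.2.1.1.1 (add ~T, T):
                        × closes — contains both T and ~T.
                      branch 1.2.2.1.1.2 (add ~~T, ~T):
                        × closes — contains both T and ~T.
                  branch 1.2.2.1.2 (add U):
                    ○ open, literals {P=0, R=1, S=0, U=1}.
              branch 1.2.2.2 (add ~((~T <-> T) | U), P):
                ~((~T <-> T) | U): α-rule — add ~(~T <-> T), ~U.
                ~(~T <-> T): β-rule — branch into ~T, ~T  //  ~~T, T.
                  branch 1.2.2.2.1 (add ~T, ~T):
                    ○ open, literals {P=1, R=1, S=0, T=0, U=0}.
                  branch 1.2.2.2.2 (add ~~T, T):
                    ○ open, literals {P=1, R=1, S=0, T=1, U=0}.
  branch 2 (add ~T):
    ○ open, literals {T=0}.
8 branches closed, 8 open.
Each open branch fixes some atoms; the unmentioned ones are free. Counting distinct full assignments: branch {P=1, R=0, S=1, T=1} (Q, U) contributes 4 new; branch {P=1, R=0, T=1, U=1} (Q, S) contributes 2 new; branch {P=0, R=1} (Q, S, T, U) contributes 16 new; branch {R=1, T=1} (P, Q, S, U) contributes 8 new; branch {P=0, R=1, S=0, U=1} (Q, T) contributes 0 new; branch {P=1, R=1, S=0, T=0, U=0} (Q) contributes 2 new; branch {P=1, R=1, S=0, T=1, U=0} (Q) contributes 0 new; branch {T=0} (P, Q, R, S, U) contributes 22 new. Total: 54.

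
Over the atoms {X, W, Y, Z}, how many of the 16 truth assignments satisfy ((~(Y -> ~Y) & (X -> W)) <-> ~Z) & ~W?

4

Initial set: {(((~(Y -> ~Y) & (X -> W)) <-> ~Z) & ~W)}.
(((~(Y -> ~Y) & (X -> W)) <-> ~Z) & ~W): α-rule — add ((~(Y -> ~Y) & (X -> W)) <-> ~Z), ~W.
((~(Y -> ~Y) & (X -> W)) <-> ~Z): β-rule — branch into (~(Y -> ~Y) & (X -> W)), ~Z  //  ~(~(Y -> ~Y) & (X -> W)), ~~Z.
  branch 1 (add (~(Y -> ~Y) & (X -> W)), ~Z):
    (~(Y -> ~Y) & (X -> W)): α-rule — add ~(Y -> ~Y), (X -> W).
    ~(Y -> ~Y): α-rule — add Y, ~~Y.
    (X -> W): β-rule — branch into ~X  //  W.
      branch 1.1 (add ~X):
        ○ open, literals {W=false, X=false, Y=true, Z=false}.
      branch 1.2 (add W):
        × closes — contains both W and ~W.
  branch 2 (add ~(~(Y -> ~Y) & (X -> W)), ~~Z):
    ~(~(Y -> ~Y) & (X -> W)): β-rule — branch into ~~(Y -> ~Y)  //  ~(X -> W).
      branch 2.1 (add ~~(Y -> ~Y)):
        ~~(Y -> ~Y): β-rule — branch into ~Y  //  ~Y.
          branch 2.1.1 (add ~Y):
            ○ open, literals {W=false, Y=false, Z=true}.
          branch 2.1.2 (add ~Y):
            ○ open, literals {W=false, Y=false, Z=true}.
      branch 2.2 (add ~(X -> W)):
        ~(X -> W): α-rule — add X, ~W.
        ○ open, literals {W=false, X=true, Z=true}.
1 branch closed, 4 open.
Each open branch fixes some atoms; the unmentioned ones are free. Counting distinct full assignments: branch {W=false, X=false, Y=true, Z=false} (none free) contributes 1 new; branch {W=false, Y=false, Z=true} (X) contributes 2 new; branch {W=false, Y=false, Z=true} (X) contributes 0 new; branch {W=false, X=true, Z=true} (Y) contributes 1 new. Total: 4.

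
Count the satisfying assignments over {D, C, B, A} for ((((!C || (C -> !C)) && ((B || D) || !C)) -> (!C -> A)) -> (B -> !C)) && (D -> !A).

Initial set: {(((((!C || (C -> !C)) && ((B || D) || !C)) -> (!C -> A)) -> (B -> !C)) && (D -> !A))}.
(((((!C || (C -> !C)) && ((B || D) || !C)) -> (!C -> A)) -> (B -> !C)) && (D -> !A)): α-rule — add ((((!C || (C -> !C)) && ((B || D) || !C)) -> (!C -> A)) -> (B -> !C)), (D -> !A).
((((!C || (C -> !C)) && ((B || D) || !C)) -> (!C -> A)) -> (B -> !C)): β-rule — branch into !(((!C || (C -> !C)) && ((B || D) || !C)) -> (!C -> A))  //  (B -> !C).
  branch 1 (add !(((!C || (C -> !C)) && ((B || D) || !C)) -> (!C -> A))):
    !(((!C || (C -> !C)) && ((B || D) || !C)) -> (!C -> A)): α-rule — add ((!C || (C -> !C)) && ((B || D) || !C)), !(!C -> A).
    ((!C || (C -> !C)) && ((B || D) || !C)): α-rule — add (!C || (C -> !C)), ((B || D) || !C).
    !(!C -> A): α-rule — add !C, !A.
    (D -> !A): β-rule — branch into !D  //  !A.
      branch 1.1 (add !D):
        (!C || (C -> !C)): β-rule — branch into !C  //  (C -> !C).
          branch 1.1.1 (add !C):
            ((B || D) || !C): β-rule — branch into (B || D)  //  !C.
              branch 1.1.1.1 (add (B || D)):
                (B || D): β-rule — branch into B  //  D.
                  branch 1.1.1.1.1 (add B):
                    ○ open, literals {A=false, B=true, C=false, D=false}.
                  branch 1.1.1.1.2 (add D):
                    × closes — contains both D and !D.
              branch 1.1.1.2 (add !C):
                ○ open, literals {A=false, C=false, D=false}.
          branch 1.1.2 (add (C -> !C)):
            ((B || D) || !C): β-rule — branch into (B || D)  //  !C.
              branch 1.1.2.1 (add (B || D)):
                (C -> !C): β-rule — branch into !C  //  !C.
                  branch 1.1.2.1.1 (add !C):
                    (B || D): β-rule — branch into B  //  D.
                      branch 1.1.2.1.1.1 (add B):
                        ○ open, literals {A=false, B=true, C=false, D=false}.
                      branch 1.1.2.1.1.2 (add D):
                        × closes — contains both D and !D.
                  branch 1.1.2.1.2 (add !C):
                    (B || D): β-rule — branch into B  //  D.
                      branch 1.1.2.1.2.1 (add B):
                        ○ open, literals {A=false, B=true, C=false, D=false}.
                      branch 1.1.2.1.2.2 (add D):
                        × closes — contains both D and !D.
              branch 1.1.2.2 (add !C):
                (C -> !C): β-rule — branch into !C  //  !C.
                  branch 1.1.2.2.1 (add !C):
                    ○ open, literals {A=false, C=false, D=false}.
                  branch 1.1.2.2.2 (add !C):
                    ○ open, literals {A=false, C=false, D=false}.
      branch 1.2 (add !A):
        (!C || (C -> !C)): β-rule — branch into !C  //  (C -> !C).
          branch 1.2.1 (add !C):
            ((B || D) || !C): β-rule — branch into (B || D)  //  !C.
              branch 1.2.1.1 (add (B || D)):
                (B || D): β-rule — branch into B  //  D.
                  branch 1.2.1.1.1 (add B):
                    ○ open, literals {A=false, B=true, C=false}.
                  branch 1.2.1.1.2 (add D):
                    ○ open, literals {A=false, C=false, D=true}.
              branch 1.2.1.2 (add !C):
                ○ open, literals {A=false, C=false}.
          branch 1.2.2 (add (C -> !C)):
            ((B || D) || !C): β-rule — branch into (B || D)  //  !C.
              branch 1.2.2.1 (add (B || D)):
                (C -> !C): β-rule — branch into !C  //  !C.
                  branch 1.2.2.1.1 (add !C):
                    (B || D): β-rule — branch into B  //  D.
                      branch 1.2.2.1.1.1 (add B):
                        ○ open, literals {A=false, B=true, C=false}.
                      branch 1.2.2.1.1.2 (add D):
                        ○ open, literals {A=false, C=false, D=true}.
                  branch 1.2.2.1.2 (add !C):
                    (B || D): β-rule — branch into B  //  D.
                      branch 1.2.2.1.2.1 (add B):
                        ○ open, literals {A=false, B=true, C=false}.
                      branch 1.2.2.1.2.2 (add D):
                        ○ open, literals {A=false, C=false, D=true}.
              branch 1.2.2.2 (add !C):
                (C -> !C): β-rule — branch into !C  //  !C.
                  branch 1.2.2.2.1 (add !C):
                    ○ open, literals {A=false, C=false}.
                  branch 1.2.2.2.2 (add !C):
                    ○ open, literals {A=false, C=false}.
  branch 2 (add (B -> !C)):
    (D -> !A): β-rule — branch into !D  //  !A.
      branch 2.1 (add !D):
        (B -> !C): β-rule — branch into !B  //  !C.
          branch 2.1.1 (add !B):
            ○ open, literals {B=false, D=false}.
          branch 2.1.2 (add !C):
            ○ open, literals {C=false, D=false}.
      branch 2.2 (add !A):
        (B -> !C): β-rule — branch into !B  //  !C.
          branch 2.2.1 (add !B):
            ○ open, literals {A=false, B=false}.
          branch 2.2.2 (add !C):
            ○ open, literals {A=false, C=false}.
3 branches closed, 19 open.
Each open branch fixes some atoms; the unmentioned ones are free. Counting distinct full assignments: branch {A=false, B=true, C=false, D=false} (none free) contributes 1 new; branch {A=false, C=false, D=false} (B) contributes 1 new; branch {A=false, B=true, C=false, D=false} (none free) contributes 0 new; branch {A=false, B=true, C=false, D=false} (none free) contributes 0 new; branch {A=false, C=false, D=false} (B) contributes 0 new; branch {A=false, C=false, D=false} (B) contributes 0 new; branch {A=false, B=true, C=false} (D) contributes 1 new; branch {A=false, C=false, D=true} (B) contributes 1 new; branch {A=false, C=false} (D, B) contributes 0 new; branch {A=false, B=true, C=false} (D) contributes 0 new; branch {A=false, C=false, D=true} (B) contributes 0 new; branch {A=false, B=true, C=false} (D) contributes 0 new; branch {A=false, C=false, D=true} (B) contributes 0 new; branch {A=false, C=false} (D, B) contributes 0 new; branch {A=false, C=false} (D, B) contributes 0 new; branch {B=false, D=false} (C, A) contributes 3 new; branch {C=false, D=false} (B, A) contributes 1 new; branch {A=false, B=false} (D, C) contributes 1 new; branch {A=false, C=false} (D, B) contributes 0 new. Total: 9.

9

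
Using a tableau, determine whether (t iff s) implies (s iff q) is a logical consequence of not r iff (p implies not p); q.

No

Initial set: {(not r iff (p implies not p)); q; not ((t iff s) implies (s iff q))}.
not ((t iff s) implies (s iff q)): α-rule — add (t iff s), not (s iff q).
(not r iff (p implies not p)): β-rule — branch into not r, (p implies not p)  //  not not r, not (p implies not p).
  branch 1 (add not r, (p implies not p)):
    (t iff s): β-rule — branch into t, s  //  not t, not s.
      branch 1.1 (add t, s):
        not (s iff q): β-rule — branch into s, not q  //  not s, q.
          branch 1.1.1 (add s, not q):
            × closes — contains both q and not q.
          branch 1.1.2 (add not s, q):
            × closes — contains both s and not s.
      branch 1.2 (add not t, not s):
        not (s iff q): β-rule — branch into s, not q  //  not s, q.
          branch 1.2.1 (add s, not q):
            × closes — contains both s and not s.
          branch 1.2.2 (add not s, q):
            (p implies not p): β-rule — branch into not p  //  not p.
              branch 1.2.2.1 (add not p):
                ○ open, literals {p=false, q=true, r=false, s=false, t=false}.
              branch 1.2.2.2 (add not p):
                ○ open, literals {p=false, q=true, r=false, s=false, t=false}.
  branch 2 (add not not r, not (p implies not p)):
    not (p implies not p): α-rule — add p, not not p.
    (t iff s): β-rule — branch into t, s  //  not t, not s.
      branch 2.1 (add t, s):
        not (s iff q): β-rule — branch into s, not q  //  not s, q.
          branch 2.1.1 (add s, not q):
            × closes — contains both q and not q.
          branch 2.1.2 (add not s, q):
            × closes — contains both s and not s.
      branch 2.2 (add not t, not s):
        not (s iff q): β-rule — branch into s, not q  //  not s, q.
          branch 2.2.1 (add s, not q):
            × closes — contains both s and not s.
          branch 2.2.2 (add not s, q):
            ○ open, literals {p=true, q=true, r=true, s=false, t=false}.
6 branches closed, 3 open.
An open branch gives a countermodel: p=false, q=true, r=false, s=false, t=false (unmentioned atoms arbitrary); the premises hold there but the conclusion fails.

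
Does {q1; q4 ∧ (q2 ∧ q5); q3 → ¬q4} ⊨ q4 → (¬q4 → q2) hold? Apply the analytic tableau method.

Initial set: {T q1; T (q4 ∧ (q2 ∧ q5)); T (q3 → ¬q4); F (q4 → (¬q4 → q2))}.
T (q4 ∧ (q2 ∧ q5)): α-rule — add T q4, T (q2 ∧ q5).
F (q4 → (¬q4 → q2)): α-rule — add T q4, F (¬q4 → q2).
T (q2 ∧ q5): α-rule — add T q2, T q5.
F (¬q4 → q2): α-rule — add T ¬q4, F q2.
× closes — contains both q4 and ¬q4.
All 1 branch closes.
Every branch closed, so the premises entail the conclusion.

Yes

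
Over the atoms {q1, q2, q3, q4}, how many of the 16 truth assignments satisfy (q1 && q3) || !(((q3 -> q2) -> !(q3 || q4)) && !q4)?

11

Initial set: {((q1 && q3) || !(((q3 -> q2) -> !(q3 || q4)) && !q4))}.
((q1 && q3) || !(((q3 -> q2) -> !(q3 || q4)) && !q4)): β-rule — branch into (q1 && q3)  //  !(((q3 -> q2) -> !(q3 || q4)) && !q4).
  branch 1 (add (q1 && q3)):
    (q1 && q3): α-rule — add q1, q3.
    ○ open, literals {q1=true, q3=true}.
  branch 2 (add !(((q3 -> q2) -> !(q3 || q4)) && !q4)):
    !(((q3 -> q2) -> !(q3 || q4)) && !q4): β-rule — branch into !((q3 -> q2) -> !(q3 || q4))  //  !!q4.
      branch 2.1 (add !((q3 -> q2) -> !(q3 || q4))):
        !((q3 -> q2) -> !(q3 || q4)): α-rule — add (q3 -> q2), !!(q3 || q4).
        (q3 -> q2): β-rule — branch into !q3  //  q2.
          branch 2.1.1 (add !q3):
            !!(q3 || q4): β-rule — branch into q3  //  q4.
              branch 2.1.1.1 (add q3):
                × closes — contains both q3 and !q3.
              branch 2.1.1.2 (add q4):
                ○ open, literals {q3=false, q4=true}.
          branch 2.1.2 (add q2):
            !!(q3 || q4): β-rule — branch into q3  //  q4.
              branch 2.1.2.1 (add q3):
                ○ open, literals {q2=true, q3=true}.
              branch 2.1.2.2 (add q4):
                ○ open, literals {q2=true, q4=true}.
      branch 2.2 (add !!q4):
        ○ open, literals {q4=true}.
1 branch closed, 5 open.
Each open branch fixes some atoms; the unmentioned ones are free. Counting distinct full assignments: branch {q1=true, q3=true} (q2, q4) contributes 4 new; branch {q3=false, q4=true} (q1, q2) contributes 4 new; branch {q2=true, q3=true} (q1, q4) contributes 2 new; branch {q2=true, q4=true} (q1, q3) contributes 0 new; branch {q4=true} (q1, q2, q3) contributes 1 new. Total: 11.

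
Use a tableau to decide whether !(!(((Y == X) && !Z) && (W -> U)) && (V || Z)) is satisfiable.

Initial set: {!(!(((Y == X) && !Z) && (W -> U)) && (V || Z))}.
!(!(((Y == X) && !Z) && (W -> U)) && (V || Z)): β-rule — branch into !!(((Y == X) && !Z) && (W -> U))  //  !(V || Z).
  branch 1 (add !!(((Y == X) && !Z) && (W -> U))):
    !!(((Y == X) && !Z) && (W -> U)): α-rule — add ((Y == X) && !Z), (W -> U).
    ((Y == X) && !Z): α-rule — add (Y == X), !Z.
    (W -> U): β-rule — branch into !W  //  U.
      branch 1.1 (add !W):
        (Y == X): β-rule — branch into Y, X  //  !Y, !X.
          branch 1.1.1 (add Y, X):
            ○ open, literals {W=false, X=true, Y=true, Z=false}.
          branch 1.1.2 (add !Y, !X):
            ○ open, literals {W=false, X=false, Y=false, Z=false}.
      branch 1.2 (add U):
        (Y == X): β-rule — branch into Y, X  //  !Y, !X.
          branch 1.2.1 (add Y, X):
            ○ open, literals {U=true, X=true, Y=true, Z=false}.
          branch 1.2.2 (add !Y, !X):
            ○ open, literals {U=true, X=false, Y=false, Z=false}.
  branch 2 (add !(V || Z)):
    !(V || Z): α-rule — add !V, !Z.
    ○ open, literals {V=false, Z=false}.
0 branches closed, 5 open.
An open branch gives a satisfying assignment: W=false, X=true, Y=true, Z=false.

Satisfiable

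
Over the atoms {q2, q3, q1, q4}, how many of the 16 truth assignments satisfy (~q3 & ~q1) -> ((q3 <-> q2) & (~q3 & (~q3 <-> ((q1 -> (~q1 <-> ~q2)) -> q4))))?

Initial set: {((~q3 & ~q1) -> ((q3 <-> q2) & (~q3 & (~q3 <-> ((q1 -> (~q1 <-> ~q2)) -> q4)))))}.
((~q3 & ~q1) -> ((q3 <-> q2) & (~q3 & (~q3 <-> ((q1 -> (~q1 <-> ~q2)) -> q4))))): β-rule — branch into ~(~q3 & ~q1)  //  ((q3 <-> q2) & (~q3 & (~q3 <-> ((q1 -> (~q1 <-> ~q2)) -> q4)))).
  branch 1 (add ~(~q3 & ~q1)):
    ~(~q3 & ~q1): β-rule — branch into ~~q3  //  ~~q1.
      branch 1.1 (add ~~q3):
        ○ open, literals {q3=T}.
      branch 1.2 (add ~~q1):
        ○ open, literals {q1=T}.
  branch 2 (add ((q3 <-> q2) & (~q3 & (~q3 <-> ((q1 -> (~q1 <-> ~q2)) -> q4))))):
    ((q3 <-> q2) & (~q3 & (~q3 <-> ((q1 -> (~q1 <-> ~q2)) -> q4)))): α-rule — add (q3 <-> q2), (~q3 & (~q3 <-> ((q1 -> (~q1 <-> ~q2)) -> q4))).
    (~q3 & (~q3 <-> ((q1 -> (~q1 <-> ~q2)) -> q4))): α-rule — add ~q3, (~q3 <-> ((q1 -> (~q1 <-> ~q2)) -> q4)).
    (q3 <-> q2): β-rule — branch into q3, q2  //  ~q3, ~q2.
      branch 2.1 (add q3, q2):
        × closes — contains both q3 and ~q3.
      branch 2.2 (add ~q3, ~q2):
        (~q3 <-> ((q1 -> (~q1 <-> ~q2)) -> q4)): β-rule — branch into ~q3, ((q1 -> (~q1 <-> ~q2)) -> q4)  //  ~~q3, ~((q1 -> (~q1 <-> ~q2)) -> q4).
          branch 2.2.1 (add ~q3, ((q1 -> (~q1 <-> ~q2)) -> q4)):
            ((q1 -> (~q1 <-> ~q2)) -> q4): β-rule — branch into ~(q1 -> (~q1 <-> ~q2))  //  q4.
              branch 2.2.1.1 (add ~(q1 -> (~q1 <-> ~q2))):
                ~(q1 -> (~q1 <-> ~q2)): α-rule — add q1, ~(~q1 <-> ~q2).
                ~(~q1 <-> ~q2): β-rule — branch into ~q1, ~~q2  //  ~~q1, ~q2.
                  branch 2.2.1.1.1 (add ~q1, ~~q2):
                    × closes — contains both q1 and ~q1.
                  branch 2.2.1.1.2 (add ~~q1, ~q2):
                    ○ open, literals {q1=T, q2=F, q3=F}.
              branch 2.2.1.2 (add q4):
                ○ open, literals {q2=F, q3=F, q4=T}.
          branch 2.2.2 (add ~~q3, ~((q1 -> (~q1 <-> ~q2)) -> q4)):
            × closes — contains both q3 and ~q3.
3 branches closed, 4 open.
Each open branch fixes some atoms; the unmentioned ones are free. Counting distinct full assignments: branch {q3=T} (q2, q1, q4) contributes 8 new; branch {q1=T} (q2, q3, q4) contributes 4 new; branch {q1=T, q2=F, q3=F} (q4) contributes 0 new; branch {q2=F, q3=F, q4=T} (q1) contributes 1 new. Total: 13.

13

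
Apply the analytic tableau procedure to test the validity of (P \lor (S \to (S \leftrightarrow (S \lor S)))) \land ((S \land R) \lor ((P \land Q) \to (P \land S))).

Assume the negation and expand:
Initial set: {\lnot ((P \lor (S \to (S \leftrightarrow (S \lor S)))) \land ((S \land R) \lor ((P \land Q) \to (P \land S))))}.
\lnot ((P \lor (S \to (S \leftrightarrow (S \lor S)))) \land ((S \land R) \lor ((P \land Q) \to (P \land S)))): β-rule — branch into \lnot (P \lor (S \to (S \leftrightarrow (S \lor S))))  //  \lnot ((S \land R) \lor ((P \land Q) \to (P \land S))).
  branch 1 (add \lnot (P \lor (S \to (S \leftrightarrow (S \lor S))))):
    \lnot (P \lor (S \to (S \leftrightarrow (S \lor S)))): α-rule — add \lnot P, \lnot (S \to (S \leftrightarrow (S \lor S))).
    \lnot (S \to (S \leftrightarrow (S \lor S))): α-rule — add S, \lnot (S \leftrightarrow (S \lor S)).
    \lnot (S \leftrightarrow (S \lor S)): β-rule — branch into S, \lnot (S \lor S)  //  \lnot S, (S \lor S).
      branch 1.1 (add S, \lnot (S \lor S)):
        \lnot (S \lor S): α-rule — add \lnot S, \lnot S.
        × closes — contains both S and \lnot S.
      branch 1.2 (add \lnot S, (S \lor S)):
        × closes — contains both S and \lnot S.
  branch 2 (add \lnot ((S \land R) \lor ((P \land Q) \to (P \land S)))):
    \lnot ((S \land R) \lor ((P \land Q) \to (P \land S))): α-rule — add \lnot (S \land R), \lnot ((P \land Q) \to (P \land S)).
    \lnot ((P \land Q) \to (P \land S)): α-rule — add (P \land Q), \lnot (P \land S).
    (P \land Q): α-rule — add P, Q.
    \lnot (S \land R): β-rule — branch into \lnot S  //  \lnot R.
      branch 2.1 (add \lnot S):
        \lnot (P \land S): β-rule — branch into \lnot P  //  \lnot S.
          branch 2.1.1 (add \lnot P):
            × closes — contains both P and \lnot P.
          branch 2.1.2 (add \lnot S):
            ○ open, literals {P=true, Q=true, S=false}.
      branch 2.2 (add \lnot R):
        \lnot (P \land S): β-rule — branch into \lnot P  //  \lnot S.
          branch 2.2.1 (add \lnot P):
            × closes — contains both P and \lnot P.
          branch 2.2.2 (add \lnot S):
            ○ open, literals {P=true, Q=true, R=false, S=false}.
4 branches closed, 2 open.
An open branch gives a countermodel: P=true, Q=true, S=false (unmentioned atoms arbitrary); under it the original formula is false.

Not valid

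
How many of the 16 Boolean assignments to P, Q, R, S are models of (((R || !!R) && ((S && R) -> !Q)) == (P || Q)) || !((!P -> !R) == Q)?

Initial set: {((((R || !!R) && ((S && R) -> !Q)) == (P || Q)) || !((!P -> !R) == Q))}.
((((R || !!R) && ((S && R) -> !Q)) == (P || Q)) || !((!P -> !R) == Q)): β-rule — branch into (((R || !!R) && ((S && R) -> !Q)) == (P || Q))  //  !((!P -> !R) == Q).
  branch 1 (add (((R || !!R) && ((S && R) -> !Q)) == (P || Q))):
    (((R || !!R) && ((S && R) -> !Q)) == (P || Q)): β-rule — branch into ((R || !!R) && ((S && R) -> !Q)), (P || Q)  //  !((R || !!R) && ((S && R) -> !Q)), !(P || Q).
      branch 1.1 (add ((R || !!R) && ((S && R) -> !Q)), (P || Q)):
        ((R || !!R) && ((S && R) -> !Q)): α-rule — add (R || !!R), ((S && R) -> !Q).
        (P || Q): β-rule — branch into P  //  Q.
          branch 1.1.1 (add P):
            (R || !!R): β-rule — branch into R  //  !!R.
              branch 1.1.1.1 (add R):
                ((S && R) -> !Q): β-rule — branch into !(S && R)  //  !Q.
                  branch 1.1.1.1.1 (add !(S && R)):
                    !(S && R): β-rule — branch into !S  //  !R.
                      branch 1.1.1.1.1.1 (add !S):
                        ○ open, literals {P=1, R=1, S=0}.
                      branch 1.1.1.1.1.2 (add !R):
                        × closes — contains both R and !R.
                  branch 1.1.1.1.2 (add !Q):
                    ○ open, literals {P=1, Q=0, R=1}.
              branch 1.1.1.2 (add !!R):
                !!R: drop double negation, giving R.
                ((S && R) -> !Q): β-rule — branch into !(S && R)  //  !Q.
                  branch 1.1.1.2.1 (add !(S && R)):
                    !(S && R): β-rule — branch into !S  //  !R.
                      branch 1.1.1.2.1.1 (add !S):
                        ○ open, literals {P=1, R=1, S=0}.
                      branch 1.1.1.2.1.2 (add !R):
                        × closes — contains both R and !R.
                  branch 1.1.1.2.2 (add !Q):
                    ○ open, literals {P=1, Q=0, R=1}.
          branch 1.1.2 (add Q):
            (R || !!R): β-rule — branch into R  //  !!R.
              branch 1.1.2.1 (add R):
                ((S && R) -> !Q): β-rule — branch into !(S && R)  //  !Q.
                  branch 1.1.2.1.1 (add !(S && R)):
                    !(S && R): β-rule — branch into !S  //  !R.
                      branch 1.1.2.1.1.1 (add !S):
                        ○ open, literals {Q=1, R=1, S=0}.
                      branch 1.1.2.1.1.2 (add !R):
                        × closes — contains both R and !R.
                  branch 1.1.2.1.2 (add !Q):
                    × closes — contains both Q and !Q.
              branch 1.1.2.2 (add !!R):
                !!R: drop double negation, giving R.
                ((S && R) -> !Q): β-rule — branch into !(S && R)  //  !Q.
                  branch 1.1.2.2.1 (add !(S && R)):
                    !(S && R): β-rule — branch into !S  //  !R.
                      branch 1.1.2.2.1.1 (add !S):
                        ○ open, literals {Q=1, R=1, S=0}.
                      branch 1.1.2.2.1.2 (add !R):
                        × closes — contains both R and !R.
                  branch 1.1.2.2.2 (add !Q):
                    × closes — contains both Q and !Q.
      branch 1.2 (add !((R || !!R) && ((S && R) -> !Q)), !(P || Q)):
        !(P || Q): α-rule — add !P, !Q.
        !((R || !!R) && ((S && R) -> !Q)): β-rule — branch into !(R || !!R)  //  !((S && R) -> !Q).
          branch 1.2.1 (add !(R || !!R)):
            !(R || !!R): α-rule — add !R, !!!R.
            !!!R: drop double negation, giving !R.
            ○ open, literals {P=0, Q=0, R=0}.
          branch 1.2.2 (add !((S && R) -> !Q)):
            !((S && R) -> !Q): α-rule — add (S && R), !!Q.
            × closes — contains both Q and !Q.
  branch 2 (add !((!P -> !R) == Q)):
    !((!P -> !R) == Q): β-rule — branch into (!P -> !R), !Q  //  !(!P -> !R), Q.
      branch 2.1 (add (!P -> !R), !Q):
        (!P -> !R): β-rule — branch into !!P  //  !R.
          branch 2.1.1 (add !!P):
            ○ open, literals {P=1, Q=0}.
          branch 2.1.2 (add !R):
            ○ open, literals {Q=0, R=0}.
      branch 2.2 (add !(!P -> !R), Q):
        !(!P -> !R): α-rule — add !P, !!R.
        ○ open, literals {P=0, Q=1, R=1}.
7 branches closed, 10 open.
Each open branch fixes some atoms; the unmentioned ones are free. Counting distinct full assignments: branch {P=1, R=1, S=0} (Q) contributes 2 new; branch {P=1, Q=0, R=1} (S) contributes 1 new; branch {P=1, R=1, S=0} (Q) contributes 0 new; branch {P=1, Q=0, R=1} (S) contributes 0 new; branch {Q=1, R=1, S=0} (P) contributes 1 new; branch {Q=1, R=1, S=0} (P) contributes 0 new; branch {P=0, Q=0, R=0} (S) contributes 2 new; branch {P=1, Q=0} (R, S) contributes 2 new; branch {Q=0, R=0} (P, S) contributes 0 new; branch {P=0, Q=1, R=1} (S) contributes 1 new. Total: 9.

9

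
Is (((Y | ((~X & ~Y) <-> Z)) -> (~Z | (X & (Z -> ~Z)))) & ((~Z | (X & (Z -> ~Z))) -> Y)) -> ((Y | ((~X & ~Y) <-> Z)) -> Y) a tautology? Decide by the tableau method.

Valid

Assume the negation and expand:
Initial set: {~((((Y | ((~X & ~Y) <-> Z)) -> (~Z | (X & (Z -> ~Z)))) & ((~Z | (X & (Z -> ~Z))) -> Y)) -> ((Y | ((~X & ~Y) <-> Z)) -> Y))}.
~((((Y | ((~X & ~Y) <-> Z)) -> (~Z | (X & (Z -> ~Z)))) & ((~Z | (X & (Z -> ~Z))) -> Y)) -> ((Y | ((~X & ~Y) <-> Z)) -> Y)): α-rule — add (((Y | ((~X & ~Y) <-> Z)) -> (~Z | (X & (Z -> ~Z)))) & ((~Z | (X & (Z -> ~Z))) -> Y)), ~((Y | ((~X & ~Y) <-> Z)) -> Y).
(((Y | ((~X & ~Y) <-> Z)) -> (~Z | (X & (Z -> ~Z)))) & ((~Z | (X & (Z -> ~Z))) -> Y)): α-rule — add ((Y | ((~X & ~Y) <-> Z)) -> (~Z | (X & (Z -> ~Z)))), ((~Z | (X & (Z -> ~Z))) -> Y).
~((Y | ((~X & ~Y) <-> Z)) -> Y): α-rule — add (Y | ((~X & ~Y) <-> Z)), ~Y.
((Y | ((~X & ~Y) <-> Z)) -> (~Z | (X & (Z -> ~Z)))): β-rule — branch into ~(Y | ((~X & ~Y) <-> Z))  //  (~Z | (X & (Z -> ~Z))).
  branch 1 (add ~(Y | ((~X & ~Y) <-> Z))):
    ~(Y | ((~X & ~Y) <-> Z)): α-rule — add ~Y, ~((~X & ~Y) <-> Z).
    ((~Z | (X & (Z -> ~Z))) -> Y): β-rule — branch into ~(~Z | (X & (Z -> ~Z)))  //  Y.
      branch 1.1 (add ~(~Z | (X & (Z -> ~Z)))):
        ~(~Z | (X & (Z -> ~Z))): α-rule — add ~~Z, ~(X & (Z -> ~Z)).
        (Y | ((~X & ~Y) <-> Z)): β-rule — branch into Y  //  ((~X & ~Y) <-> Z).
          branch 1.1.1 (add Y):
            × closes — contains both Y and ~Y.
          branch 1.1.2 (add ((~X & ~Y) <-> Z)):
            ~((~X & ~Y) <-> Z): β-rule — branch into (~X & ~Y), ~Z  //  ~(~X & ~Y), Z.
              branch 1.1.2.1 (add (~X & ~Y), ~Z):
                × closes — contains both Z and ~Z.
              branch 1.1.2.2 (add ~(~X & ~Y), Z):
                ~(X & (Z -> ~Z)): β-rule — branch into ~X  //  ~(Z -> ~Z).
                  branch 1.1.2.2.1 (add ~X):
                    ((~X & ~Y) <-> Z): β-rule — branch into (~X & ~Y), Z  //  ~(~X & ~Y), ~Z.
                      branch 1.1.2.2.1.1 (add (~X & ~Y), Z):
                        (~X & ~Y): α-rule — add ~X, ~Y.
                        ~(~X & ~Y): β-rule — branch into ~~X  //  ~~Y.
                          branch 1.1.2.2.1.1.1 (add ~~X):
                            × closes — contains both X and ~X.
                          branch 1.1.2.2.1.1.2 (add ~~Y):
                            × closes — contains both Y and ~Y.
                      branch 1.1.2.2.1.2 (add ~(~X & ~Y), ~Z):
                        × closes — contains both Z and ~Z.
                  branch 1.1.2.2.2 (add ~(Z -> ~Z)):
                    ~(Z -> ~Z): α-rule — add Z, ~~Z.
                    ((~X & ~Y) <-> Z): β-rule — branch into (~X & ~Y), Z  //  ~(~X & ~Y), ~Z.
                      branch 1.1.2.2.2.1 (add (~X & ~Y), Z):
                        (~X & ~Y): α-rule — add ~X, ~Y.
                        ~(~X & ~Y): β-rule — branch into ~~X  //  ~~Y.
                          branch 1.1.2.2.2.1.1 (add ~~X):
                            × closes — contains both X and ~X.
                          branch 1.1.2.2.2.1.2 (add ~~Y):
                            × closes — contains both Y and ~Y.
                      branch 1.1.2.2.2.2 (add ~(~X & ~Y), ~Z):
                        × closes — contains both Z and ~Z.
      branch 1.2 (add Y):
        × closes — contains both Y and ~Y.
  branch 2 (add (~Z | (X & (Z -> ~Z)))):
    ((~Z | (X & (Z -> ~Z))) -> Y): β-rule — branch into ~(~Z | (X & (Z -> ~Z)))  //  Y.
      branch 2.1 (add ~(~Z | (X & (Z -> ~Z)))):
        ~(~Z | (X & (Z -> ~Z))): α-rule — add ~~Z, ~(X & (Z -> ~Z)).
        (Y | ((~X & ~Y) <-> Z)): β-rule — branch into Y  //  ((~X & ~Y) <-> Z).
          branch 2.1.1 (add Y):
            × closes — contains both Y and ~Y.
          branch 2.1.2 (add ((~X & ~Y) <-> Z)):
            (~Z | (X & (Z -> ~Z))): β-rule — branch into ~Z  //  (X & (Z -> ~Z)).
              branch 2.1.2.1 (add ~Z):
                × closes — contains both Z and ~Z.
              branch 2.1.2.2 (add (X & (Z -> ~Z))):
                (X & (Z -> ~Z)): α-rule — add X, (Z -> ~Z).
                ~(X & (Z -> ~Z)): β-rule — branch into ~X  //  ~(Z -> ~Z).
                  branch 2.1.2.2.1 (add ~X):
                    × closes — contains both X and ~X.
                  branch 2.1.2.2.2 (add ~(Z -> ~Z)):
                    ~(Z -> ~Z): α-rule — add Z, ~~Z.
                    ((~X & ~Y) <-> Z): β-rule — branch into (~X & ~Y), Z  //  ~(~X & ~Y), ~Z.
                      branch 2.1.2.2.2.1 (add (~X & ~Y), Z):
                        (~X & ~Y): α-rule — add ~X, ~Y.
                        × closes — contains both X and ~X.
                      branch 2.1.2.2.2.2 (add ~(~X & ~Y), ~Z):
                        × closes — contains both Z and ~Z.
      branch 2.2 (add Y):
        × closes — contains both Y and ~Y.
All 15 branches close.
Every branch closed, so the negation is unsatisfiable and the formula is valid.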